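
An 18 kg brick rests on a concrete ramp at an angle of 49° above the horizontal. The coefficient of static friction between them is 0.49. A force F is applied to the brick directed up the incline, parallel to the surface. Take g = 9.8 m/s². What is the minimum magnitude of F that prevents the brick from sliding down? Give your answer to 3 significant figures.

The normal force is N = mg cos 49° = 115.729 N. With F at its minimum the brick is on the verge of sliding down, so static friction is at its maximum μ_s N = 0.49 × 115.729 = 56.707 N and acts up the slope.
Equilibrium along the incline: F + μ_s N = mg sin 49°, so F = 133.131 − 56.707 = 76.424 N.

76.4 N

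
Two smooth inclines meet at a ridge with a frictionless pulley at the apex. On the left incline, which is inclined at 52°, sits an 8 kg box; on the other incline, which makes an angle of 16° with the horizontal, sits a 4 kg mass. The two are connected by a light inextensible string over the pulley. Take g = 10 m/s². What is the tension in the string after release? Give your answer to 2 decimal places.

Resolve each weight along its own incline: the 8 kg mass has component 8 × 10 × sin 52° = 63.041 N down its slope, and the 4 kg mass has 4 × 10 × sin 16° = 11.025 N down its slope.
The 8 kg side's 63.041 N exceeds the other side's 11.025 N, so that mass slides down and the 4 kg mass slides up. Taking that direction as positive, Newton's second law for the whole system gives 63.041 − 11.025 = (8 + 4) a, so a = 52.016 / 12 = 4.3347 m/s².
For the 4 kg mass (up-slope positive): T − 11.025 = 4 × 4.3347, so T = 28.364 N.

28.36 N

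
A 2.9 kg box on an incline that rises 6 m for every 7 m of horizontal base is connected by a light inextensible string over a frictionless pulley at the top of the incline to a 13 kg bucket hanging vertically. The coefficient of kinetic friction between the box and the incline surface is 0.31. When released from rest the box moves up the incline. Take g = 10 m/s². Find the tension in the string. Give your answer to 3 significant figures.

For the box on the incline: the weight component along the slope is m₁g sin 40.60° = 2.9 × 10 × 0.6508 = 18.873 N and the normal force is N = m₁g cos 40.60° = 22.018 N.
Kinetic friction opposes the box's motion up the incline: f = μN = 0.31 × 22.018 = 6.826 N acting down the slope.
Newton's second law for the box (up-slope positive): T − 18.873 − 6.826 = 2.9 a. For the hanging bucket (downward positive): 13 × 10 − T = 13 a.
Adding the two equations eliminates T: 104.301 = 15.9 a, so a = 6.5598 m/s².
Then from the hanging bucket's equation, T = 13 × (10 − 6.5598) = 44.723 N.

44.7 N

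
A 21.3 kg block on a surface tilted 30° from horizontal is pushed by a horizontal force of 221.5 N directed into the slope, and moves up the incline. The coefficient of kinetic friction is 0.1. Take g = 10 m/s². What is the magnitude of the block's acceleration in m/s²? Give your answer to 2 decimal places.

2.62 m/s²

The horizontal push has components F cos 30° = 221.5 × 0.8660 = 191.819 N up the incline and F sin 30° = 221.5 × 0.5000 = 110.750 N pressing into the surface.
The normal force is therefore N = mg cos 30° + F sin 30° = 184.458 + 110.750 = 295.208 N, and kinetic friction down the slope is μN = 0.1 × 295.208 = 29.521 N.
Along the incline: F cos 30° − mg sin 30° − μN = ma, so 191.819 − 106.500 − 29.521 = 21.3 a, giving a = 2.6196 m/s².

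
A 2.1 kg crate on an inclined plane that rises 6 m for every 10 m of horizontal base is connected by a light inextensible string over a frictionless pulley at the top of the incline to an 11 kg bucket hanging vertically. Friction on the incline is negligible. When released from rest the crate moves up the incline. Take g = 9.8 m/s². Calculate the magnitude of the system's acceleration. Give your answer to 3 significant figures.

7.42 m/s²

For the crate on the incline: the weight component along the slope is m₁g sin 30.96° = 2.1 × 9.8 × 0.5145 = 10.588 N and the normal force is N = m₁g cos 30.96° = 17.647 N.
Newton's second law for the crate (up-slope positive): T − 10.588 = 2.1 a. For the hanging bucket (downward positive): 11 × 9.8 − T = 11 a.
Adding the two equations eliminates T: 97.212 = 13.1 a, so a = 7.4208 m/s².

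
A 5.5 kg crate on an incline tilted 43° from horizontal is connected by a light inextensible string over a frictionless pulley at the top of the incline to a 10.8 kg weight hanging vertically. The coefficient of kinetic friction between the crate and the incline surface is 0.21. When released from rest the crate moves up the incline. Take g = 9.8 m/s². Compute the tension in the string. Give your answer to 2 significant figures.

66 N

For the crate on the incline: the weight component along the slope is m₁g sin 43° = 5.5 × 9.8 × 0.6820 = 36.760 N and the normal force is N = m₁g cos 43° = 39.420 N.
Kinetic friction opposes the crate's motion up the incline: f = μN = 0.21 × 39.420 = 8.278 N acting down the slope.
Newton's second law for the crate (up-slope positive): T − 36.760 − 8.278 = 5.5 a. For the hanging weight (downward positive): 10.8 × 9.8 − T = 10.8 a.
Adding the two equations eliminates T: 60.802 = 16.3 a, so a = 3.7302 m/s².
Then from the hanging weight's equation, T = 10.8 × (9.8 − 3.7302) = 65.554 N.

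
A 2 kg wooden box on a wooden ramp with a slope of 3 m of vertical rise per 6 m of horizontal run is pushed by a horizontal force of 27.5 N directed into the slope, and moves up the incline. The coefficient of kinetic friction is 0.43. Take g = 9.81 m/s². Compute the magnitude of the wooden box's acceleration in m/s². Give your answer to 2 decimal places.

The horizontal push has components F cos 26.57° = 27.5 × 0.8944 = 24.596 N up the incline and F sin 26.57° = 27.5 × 0.4472 = 12.298 N pressing into the surface.
The normal force is therefore N = mg cos 26.57° + F sin 26.57° = 17.548 + 12.298 = 29.846 N, and kinetic friction down the slope is μN = 0.43 × 29.846 = 12.834 N.
Along the incline: F cos 26.57° − mg sin 26.57° − μN = ma, so 24.596 − 8.774 − 12.834 = 2 a, giving a = 1.4940 m/s².

1.49 m/s²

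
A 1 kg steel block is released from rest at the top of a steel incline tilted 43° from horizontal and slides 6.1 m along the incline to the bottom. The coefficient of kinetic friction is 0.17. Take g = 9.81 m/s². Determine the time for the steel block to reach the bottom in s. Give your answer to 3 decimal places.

The weight component along the incline is mg sin 43° = 6.690 N and the normal force is N = mg cos 43° = 7.175 N.
Friction up the slope is f = μN = 0.17 × 7.175 = 1.220 N, so the net downslope force is 6.690 − 1.220 = 5.470 N and a = 5.470 / 1 = 5.4700 m/s².
Starting from rest, L = ½at², so t = √(2L/a) = √(2 × 6.1 / 5.4700) = 1.4934 s.

1.493 s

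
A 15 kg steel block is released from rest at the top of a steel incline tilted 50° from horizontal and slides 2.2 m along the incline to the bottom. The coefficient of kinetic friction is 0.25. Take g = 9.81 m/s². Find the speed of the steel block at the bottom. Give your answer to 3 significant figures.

The weight component along the incline is mg sin 50° = 112.723 N and the normal force is N = mg cos 50° = 94.586 N.
Friction up the slope is f = μN = 0.25 × 94.586 = 23.646 N, so the net downslope force is 112.723 − 23.646 = 89.077 N and a = 89.077 / 15 = 5.9385 m/s².
Starting from rest over a distance of 2.2 m, v² = 2aL = 2 × 5.9385 × 2.2 = 26.1294, so v = 5.1117 m/s.

5.11 m/s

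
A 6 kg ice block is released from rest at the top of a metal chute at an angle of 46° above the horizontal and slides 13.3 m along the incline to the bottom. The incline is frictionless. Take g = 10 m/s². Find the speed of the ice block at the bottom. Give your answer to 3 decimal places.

13.833 m/s

The weight component along the incline is mg sin 46° = 43.160 N and the normal force is N = mg cos 46° = 41.680 N.
With no friction, a = g sin 46° = 7.1934 m/s².
Starting from rest over a distance of 13.3 m, v² = 2aL = 2 × 7.1934 × 13.3 = 191.3444, so v = 13.8327 m/s.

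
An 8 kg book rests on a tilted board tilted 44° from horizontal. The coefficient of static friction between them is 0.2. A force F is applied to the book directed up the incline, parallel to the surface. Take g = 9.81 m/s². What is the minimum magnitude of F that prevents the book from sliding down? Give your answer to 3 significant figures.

The normal force is N = mg cos 44° = 56.454 N. With F at its minimum the book is on the verge of sliding down, so static friction is at its maximum μ_s N = 0.2 × 56.454 = 11.291 N and acts up the slope.
Equilibrium along the incline: F + μ_s N = mg sin 44°, so F = 54.517 − 11.291 = 43.226 N.

43.2 N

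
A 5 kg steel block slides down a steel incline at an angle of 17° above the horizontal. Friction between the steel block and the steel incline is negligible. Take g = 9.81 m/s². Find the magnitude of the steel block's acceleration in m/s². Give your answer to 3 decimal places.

Resolving the weight along the incline: the component pulling the steel block down the slope is mg sin 17° = 5 × 9.81 × 0.2924 = 14.342 N, and the normal force is N = mg cos 17° = 5 × 9.81 × 0.9563 = 46.907 N.
With no friction the net force along the incline is 14.342 N, so a = g sin 17° = 14.342 / 5 = 2.8684 m/s².

2.868 m/s²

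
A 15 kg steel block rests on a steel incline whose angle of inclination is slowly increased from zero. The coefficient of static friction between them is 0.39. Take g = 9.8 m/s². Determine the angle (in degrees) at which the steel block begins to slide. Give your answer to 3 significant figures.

At the threshold of sliding, static friction is at its maximum μ_s N and exactly balances the weight component along the incline: mg sin θ = μ_s mg cos θ.
Hence tan θ = μ_s = 0.39, so θ = arctan(0.39) = 21.3058°.

21.3°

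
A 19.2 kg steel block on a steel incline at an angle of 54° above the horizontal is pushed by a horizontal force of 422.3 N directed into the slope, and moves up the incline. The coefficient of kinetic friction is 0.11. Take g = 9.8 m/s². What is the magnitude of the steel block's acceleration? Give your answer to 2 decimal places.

The horizontal push has components F cos 54° = 422.3 × 0.5878 = 248.228 N up the incline and F sin 54° = 422.3 × 0.8090 = 341.641 N pressing into the surface.
The normal force is therefore N = mg cos 54° + F sin 54° = 110.600 + 341.641 = 452.241 N, and kinetic friction down the slope is μN = 0.11 × 452.241 = 49.747 N.
Along the incline: F cos 54° − mg sin 54° − μN = ma, so 248.228 − 152.221 − 49.747 = 19.2 a, giving a = 2.4094 m/s².

2.41 m/s²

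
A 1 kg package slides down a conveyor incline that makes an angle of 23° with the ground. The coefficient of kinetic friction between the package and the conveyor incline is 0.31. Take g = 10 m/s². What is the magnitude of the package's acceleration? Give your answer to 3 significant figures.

1.05 m/s²

Resolving the weight along the incline: the component pulling the package down the slope is mg sin 23° = 1 × 10 × 0.3907 = 3.907 N, and the normal force is N = mg cos 23° = 1 × 10 × 0.9205 = 9.205 N.
Kinetic friction acts up the slope with magnitude f = μN = 0.31 × 9.205 = 2.854 N.
Net force along the incline is 3.907 − 2.854 = 1.053 N, so a = 1.053 / 1 = 1.0530 m/s².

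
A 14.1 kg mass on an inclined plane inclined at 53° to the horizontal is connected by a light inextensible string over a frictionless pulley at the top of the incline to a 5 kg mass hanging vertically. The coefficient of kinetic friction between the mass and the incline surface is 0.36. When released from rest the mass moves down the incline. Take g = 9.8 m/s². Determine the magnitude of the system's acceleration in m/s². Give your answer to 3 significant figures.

For the mass on the incline: the weight component along the slope is m₁g sin 53° = 14.1 × 9.8 × 0.7986 = 110.351 N and the normal force is N = m₁g cos 53° = 83.159 N.
Kinetic friction opposes the mass's motion down the incline: f = μN = 0.36 × 83.159 = 29.937 N acting up the slope.
Newton's second law for the mass (down-slope positive): 110.351 − 29.937 − T = 14.1 a. For the hanging mass (upward positive): T − 5 × 9.8 = 5 a.
Adding the two equations eliminates T: 31.414 = 19.1 a, so a = 1.6447 m/s².

1.64 m/s²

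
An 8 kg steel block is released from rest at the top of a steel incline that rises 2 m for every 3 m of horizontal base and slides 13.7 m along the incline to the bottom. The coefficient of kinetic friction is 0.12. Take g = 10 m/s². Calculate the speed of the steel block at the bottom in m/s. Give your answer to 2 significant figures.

11 m/s

The weight component along the incline is mg sin 33.69° = 44.376 N and the normal force is N = mg cos 33.69° = 66.564 N.
Friction up the slope is f = μN = 0.12 × 66.564 = 7.988 N, so the net downslope force is 44.376 − 7.988 = 36.388 N and a = 36.388 / 8 = 4.5485 m/s².
Starting from rest over a distance of 13.7 m, v² = 2aL = 2 × 4.5485 × 13.7 = 124.6289, so v = 11.1637 m/s.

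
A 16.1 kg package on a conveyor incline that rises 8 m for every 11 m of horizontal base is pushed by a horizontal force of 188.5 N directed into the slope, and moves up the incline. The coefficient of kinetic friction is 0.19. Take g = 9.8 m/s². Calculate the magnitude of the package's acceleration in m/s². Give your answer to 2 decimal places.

The horizontal push has components F cos 36.03° = 188.5 × 0.8087 = 152.440 N up the incline and F sin 36.03° = 188.5 × 0.5882 = 110.876 N pressing into the surface.
The normal force is therefore N = mg cos 36.03° + F sin 36.03° = 127.597 + 110.876 = 238.473 N, and kinetic friction down the slope is μN = 0.19 × 238.473 = 45.310 N.
Along the incline: F cos 36.03° − mg sin 36.03° − μN = ma, so 152.440 − 92.806 − 45.310 = 16.1 a, giving a = 0.8897 m/s².

0.89 m/s²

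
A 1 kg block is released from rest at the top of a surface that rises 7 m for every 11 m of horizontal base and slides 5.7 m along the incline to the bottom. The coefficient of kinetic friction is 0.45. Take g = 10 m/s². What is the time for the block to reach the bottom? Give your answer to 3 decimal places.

The weight component along the incline is mg sin 32.47° = 5.369 N and the normal force is N = mg cos 32.47° = 8.437 N.
Friction up the slope is f = μN = 0.45 × 8.437 = 3.797 N, so the net downslope force is 5.369 − 3.797 = 1.572 N and a = 1.572 / 1 = 1.5720 m/s².
Starting from rest, L = ½at², so t = √(2L/a) = √(2 × 5.7 / 1.5720) = 2.6929 s.

2.693 s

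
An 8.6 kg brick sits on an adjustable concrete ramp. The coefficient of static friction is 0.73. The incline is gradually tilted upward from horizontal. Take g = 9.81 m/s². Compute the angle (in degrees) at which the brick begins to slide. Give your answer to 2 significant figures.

36°

At the threshold of sliding, static friction is at its maximum μ_s N and exactly balances the weight component along the incline: mg sin θ = μ_s mg cos θ.
Hence tan θ = μ_s = 0.73, so θ = arctan(0.73) = 36.1294°.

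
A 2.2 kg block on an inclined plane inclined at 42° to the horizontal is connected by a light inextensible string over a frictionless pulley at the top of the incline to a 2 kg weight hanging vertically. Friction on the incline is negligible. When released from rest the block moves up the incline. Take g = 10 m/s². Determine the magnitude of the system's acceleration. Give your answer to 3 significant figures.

1.26 m/s²

For the block on the incline: the weight component along the slope is m₁g sin 42° = 2.2 × 10 × 0.6691 = 14.720 N and the normal force is N = m₁g cos 42° = 16.349 N.
Newton's second law for the block (up-slope positive): T − 14.720 = 2.2 a. For the hanging weight (downward positive): 2 × 10 − T = 2 a.
Adding the two equations eliminates T: 5.280 = 4.2 a, so a = 1.2571 m/s².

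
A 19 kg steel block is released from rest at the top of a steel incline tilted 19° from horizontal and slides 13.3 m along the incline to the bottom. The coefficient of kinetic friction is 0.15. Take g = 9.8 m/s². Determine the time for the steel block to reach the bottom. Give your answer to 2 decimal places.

The weight component along the incline is mg sin 19° = 60.621 N and the normal force is N = mg cos 19° = 176.056 N.
Friction up the slope is f = μN = 0.15 × 176.056 = 26.408 N, so the net downslope force is 60.621 − 26.408 = 34.213 N and a = 34.213 / 19 = 1.8007 m/s².
Starting from rest, L = ½at², so t = √(2L/a) = √(2 × 13.3 / 1.8007) = 3.8434 s.

3.84 s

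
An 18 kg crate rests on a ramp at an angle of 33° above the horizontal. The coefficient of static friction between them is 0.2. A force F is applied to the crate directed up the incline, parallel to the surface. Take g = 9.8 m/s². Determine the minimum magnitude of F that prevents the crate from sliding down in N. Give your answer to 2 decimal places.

The normal force is N = mg cos 33° = 147.941 N. With F at its minimum the crate is on the verge of sliding down, so static friction is at its maximum μ_s N = 0.2 × 147.941 = 29.588 N and acts up the slope.
Equilibrium along the incline: F + μ_s N = mg sin 33°, so F = 96.074 − 29.588 = 66.486 N.

66.49 N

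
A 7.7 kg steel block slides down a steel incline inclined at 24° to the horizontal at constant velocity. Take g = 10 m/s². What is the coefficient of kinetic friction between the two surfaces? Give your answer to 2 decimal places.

At constant velocity the net force along the incline is zero: mg sin 24° = μ mg cos 24°.
So μ = tan 24° = 0.4067 / 0.9135 = 0.4452.

0.45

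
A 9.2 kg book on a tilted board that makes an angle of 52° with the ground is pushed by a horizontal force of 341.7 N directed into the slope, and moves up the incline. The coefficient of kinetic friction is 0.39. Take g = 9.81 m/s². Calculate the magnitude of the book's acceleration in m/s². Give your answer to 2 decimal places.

The horizontal push has components F cos 52° = 341.7 × 0.6157 = 210.385 N up the incline and F sin 52° = 341.7 × 0.7880 = 269.260 N pressing into the surface.
The normal force is therefore N = mg cos 52° + F sin 52° = 55.568 + 269.260 = 324.828 N, and kinetic friction down the slope is μN = 0.39 × 324.828 = 126.683 N.
Along the incline: F cos 52° − mg sin 52° − μN = ma, so 210.385 − 71.119 − 126.683 = 9.2 a, giving a = 1.3677 m/s².

1.37 m/s²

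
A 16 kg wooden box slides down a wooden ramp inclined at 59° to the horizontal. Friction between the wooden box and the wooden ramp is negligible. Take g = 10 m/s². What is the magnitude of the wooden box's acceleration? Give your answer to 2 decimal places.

Resolving the weight along the incline: the component pulling the wooden box down the slope is mg sin 59° = 16 × 10 × 0.8572 = 137.152 N, and the normal force is N = mg cos 59° = 16 × 10 × 0.5150 = 82.400 N.
With no friction the net force along the incline is 137.152 N, so a = g sin 59° = 137.152 / 16 = 8.5720 m/s².

8.57 m/s²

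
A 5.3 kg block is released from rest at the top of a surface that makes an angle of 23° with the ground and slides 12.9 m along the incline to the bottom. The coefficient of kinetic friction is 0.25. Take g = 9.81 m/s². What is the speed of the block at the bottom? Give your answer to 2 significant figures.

The weight component along the incline is mg sin 23° = 20.315 N and the normal force is N = mg cos 23° = 47.860 N.
Friction up the slope is f = μN = 0.25 × 47.860 = 11.965 N, so the net downslope force is 20.315 − 11.965 = 8.350 N and a = 8.350 / 5.3 = 1.5755 m/s².
Starting from rest over a distance of 12.9 m, v² = 2aL = 2 × 1.5755 × 12.9 = 40.6479, so v = 6.3756 m/s.

6.4 m/s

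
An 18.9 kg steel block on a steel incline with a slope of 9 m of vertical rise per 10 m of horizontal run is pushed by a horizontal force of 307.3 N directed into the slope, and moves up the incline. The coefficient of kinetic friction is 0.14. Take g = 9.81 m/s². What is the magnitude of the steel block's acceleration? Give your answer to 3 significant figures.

2.98 m/s²

The horizontal push has components F cos 41.99° = 307.3 × 0.7433 = 228.416 N up the incline and F sin 41.99° = 307.3 × 0.6690 = 205.584 N pressing into the surface.
The normal force is therefore N = mg cos 41.99° + F sin 41.99° = 137.815 + 205.584 = 343.399 N, and kinetic friction down the slope is μN = 0.14 × 343.399 = 48.076 N.
Along the incline: F cos 41.99° − mg sin 41.99° − μN = ma, so 228.416 − 124.039 − 48.076 = 18.9 a, giving a = 2.9789 m/s².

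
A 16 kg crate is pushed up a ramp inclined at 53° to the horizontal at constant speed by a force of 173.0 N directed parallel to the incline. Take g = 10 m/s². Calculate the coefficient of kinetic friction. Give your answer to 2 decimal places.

0.47

At constant speed ΣF = 0 along the incline. The applied 173.0 N acts up the slope; the weight component mg sin 53° = 127.782 N and kinetic friction μN both act down the slope.
So 173.0 = 127.782 + μ × 96.290, giving μ = (173.0 − 127.782) / 96.290 = 0.4696.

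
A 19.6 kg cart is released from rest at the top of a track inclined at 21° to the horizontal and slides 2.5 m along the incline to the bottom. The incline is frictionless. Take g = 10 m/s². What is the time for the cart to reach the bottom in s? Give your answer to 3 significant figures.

1.18 s

The weight component along the incline is mg sin 21° = 70.240 N and the normal force is N = mg cos 21° = 182.982 N.
With no friction, a = g sin 21° = 3.5837 m/s².
Starting from rest, L = ½at², so t = √(2L/a) = √(2 × 2.5 / 3.5837) = 1.1812 s.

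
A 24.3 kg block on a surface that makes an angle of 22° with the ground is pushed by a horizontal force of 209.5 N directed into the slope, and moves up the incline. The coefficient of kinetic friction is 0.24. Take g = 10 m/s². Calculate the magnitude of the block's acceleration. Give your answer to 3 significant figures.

1.25 m/s²

The horizontal push has components F cos 22° = 209.5 × 0.9272 = 194.248 N up the incline and F sin 22° = 209.5 × 0.3746 = 78.479 N pressing into the surface.
The normal force is therefore N = mg cos 22° + F sin 22° = 225.310 + 78.479 = 303.789 N, and kinetic friction down the slope is μN = 0.24 × 303.789 = 72.909 N.
Along the incline: F cos 22° − mg sin 22° − μN = ma, so 194.248 − 91.028 − 72.909 = 24.3 a, giving a = 1.2474 m/s².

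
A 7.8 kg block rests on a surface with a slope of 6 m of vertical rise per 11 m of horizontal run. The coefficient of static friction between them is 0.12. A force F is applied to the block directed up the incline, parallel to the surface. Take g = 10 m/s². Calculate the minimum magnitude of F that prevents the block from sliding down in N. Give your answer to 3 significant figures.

The normal force is N = mg cos 28.61° = 68.476 N. With F at its minimum the block is on the verge of sliding down, so static friction is at its maximum μ_s N = 0.12 × 68.476 = 8.217 N and acts up the slope.
Equilibrium along the incline: F + μ_s N = mg sin 28.61°, so F = 37.350 − 8.217 = 29.133 N.

29.1 N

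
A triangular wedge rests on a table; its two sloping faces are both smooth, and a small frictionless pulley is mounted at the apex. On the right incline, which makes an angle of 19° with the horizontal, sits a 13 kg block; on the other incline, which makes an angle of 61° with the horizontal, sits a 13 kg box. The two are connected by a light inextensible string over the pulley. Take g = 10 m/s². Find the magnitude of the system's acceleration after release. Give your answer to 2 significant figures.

2.7 m/s²

Resolve each weight along its own incline: the 13 kg mass has component 13 × 10 × sin 19° = 42.324 N down its slope, and the 13 kg mass has 13 × 10 × sin 61° = 113.701 N down its slope.
The 13 kg side's 113.701 N exceeds the other side's 42.324 N, so that mass slides down and the 13 kg mass slides up. Taking that direction as positive, Newton's second law for the whole system gives 113.701 − 42.324 = (13 + 13) a, so a = 71.377 / 26 = 2.7453 m/s².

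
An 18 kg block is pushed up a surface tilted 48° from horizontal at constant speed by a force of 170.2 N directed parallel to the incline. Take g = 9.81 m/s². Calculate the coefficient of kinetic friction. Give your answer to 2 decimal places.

0.33

At constant speed ΣF = 0 along the incline. The applied 170.2 N acts up the slope; the weight component mg sin 48° = 131.225 N and kinetic friction μN both act down the slope.
So 170.2 = 131.225 + μ × 118.155, giving μ = (170.2 − 131.225) / 118.155 = 0.3299.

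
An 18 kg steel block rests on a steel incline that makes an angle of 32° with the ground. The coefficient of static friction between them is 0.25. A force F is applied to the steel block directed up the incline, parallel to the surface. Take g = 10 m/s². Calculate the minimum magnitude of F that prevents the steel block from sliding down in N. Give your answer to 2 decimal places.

57.22 N

The normal force is N = mg cos 32° = 152.649 N. With F at its minimum the steel block is on the verge of sliding down, so static friction is at its maximum μ_s N = 0.25 × 152.649 = 38.162 N and acts up the slope.
Equilibrium along the incline: F + μ_s N = mg sin 32°, so F = 95.385 − 38.162 = 57.223 N.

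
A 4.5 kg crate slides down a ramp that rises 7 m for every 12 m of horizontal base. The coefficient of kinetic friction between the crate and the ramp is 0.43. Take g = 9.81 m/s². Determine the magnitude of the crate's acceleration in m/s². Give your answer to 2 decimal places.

Resolving the weight along the incline: the component pulling the crate down the slope is mg sin 30.26° = 4.5 × 9.81 × 0.5039 = 22.245 N, and the normal force is N = mg cos 30.26° = 4.5 × 9.81 × 0.8638 = 38.132 N.
Kinetic friction acts up the slope with magnitude f = μN = 0.43 × 38.132 = 16.397 N.
Net force along the incline is 22.245 − 16.397 = 5.848 N, so a = 5.848 / 4.5 = 1.2996 m/s².

1.30 m/s²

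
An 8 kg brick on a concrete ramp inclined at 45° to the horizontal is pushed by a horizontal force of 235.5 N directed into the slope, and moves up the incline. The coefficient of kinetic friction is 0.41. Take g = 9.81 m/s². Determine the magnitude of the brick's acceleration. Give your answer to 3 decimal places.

2.500 m/s²

The horizontal push has components F cos 45° = 235.5 × 0.7071 = 166.522 N up the incline and F sin 45° = 235.5 × 0.7071 = 166.522 N pressing into the surface.
The normal force is therefore N = mg cos 45° + F sin 45° = 55.493 + 166.522 = 222.015 N, and kinetic friction down the slope is μN = 0.41 × 222.015 = 91.026 N.
Along the incline: F cos 45° − mg sin 45° − μN = ma, so 166.522 − 55.493 − 91.026 = 8 a, giving a = 2.5004 m/s².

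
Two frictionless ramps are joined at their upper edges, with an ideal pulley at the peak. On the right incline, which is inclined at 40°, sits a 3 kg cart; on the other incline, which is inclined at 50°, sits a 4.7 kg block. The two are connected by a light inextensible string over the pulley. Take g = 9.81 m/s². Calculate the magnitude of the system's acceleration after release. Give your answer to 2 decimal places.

Resolve each weight along its own incline: the 3 kg mass has component 3 × 9.81 × sin 40° = 18.917 N down its slope, and the 4.7 kg mass has 4.7 × 9.81 × sin 50° = 35.320 N down its slope.
The 4.7 kg side's 35.320 N exceeds the other side's 18.917 N, so that mass slides down and the 3 kg mass slides up. Taking that direction as positive, Newton's second law for the whole system gives 35.320 − 18.917 = (3 + 4.7) a, so a = 16.403 / 7.7 = 2.1303 m/s².

2.13 m/s²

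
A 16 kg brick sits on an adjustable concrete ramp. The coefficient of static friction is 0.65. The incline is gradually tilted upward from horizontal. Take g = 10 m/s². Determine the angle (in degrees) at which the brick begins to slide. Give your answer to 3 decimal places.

At the threshold of sliding, static friction is at its maximum μ_s N and exactly balances the weight component along the incline: mg sin θ = μ_s mg cos θ.
Hence tan θ = μ_s = 0.65, so θ = arctan(0.65) = 33.0239°.

33.024°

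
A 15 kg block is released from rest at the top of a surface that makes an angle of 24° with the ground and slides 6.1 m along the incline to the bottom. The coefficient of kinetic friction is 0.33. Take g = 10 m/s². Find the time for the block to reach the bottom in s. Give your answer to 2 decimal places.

3.40 s

The weight component along the incline is mg sin 24° = 61.010 N and the normal force is N = mg cos 24° = 137.032 N.
Friction up the slope is f = μN = 0.33 × 137.032 = 45.221 N, so the net downslope force is 61.010 − 45.221 = 15.789 N and a = 15.789 / 15 = 1.0526 m/s².
Starting from rest, L = ½at², so t = √(2L/a) = √(2 × 6.1 / 1.0526) = 3.4045 s.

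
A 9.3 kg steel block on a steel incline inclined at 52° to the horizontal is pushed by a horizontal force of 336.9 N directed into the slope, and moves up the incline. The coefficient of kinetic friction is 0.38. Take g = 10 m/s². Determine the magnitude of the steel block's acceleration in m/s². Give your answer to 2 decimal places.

The horizontal push has components F cos 52° = 336.9 × 0.6157 = 207.429 N up the incline and F sin 52° = 336.9 × 0.7880 = 265.477 N pressing into the surface.
The normal force is therefore N = mg cos 52° + F sin 52° = 57.260 + 265.477 = 322.737 N, and kinetic friction down the slope is μN = 0.38 × 322.737 = 122.640 N.
Along the incline: F cos 52° − mg sin 52° − μN = ma, so 207.429 − 73.284 − 122.640 = 9.3 a, giving a = 1.2371 m/s².

1.24 m/s²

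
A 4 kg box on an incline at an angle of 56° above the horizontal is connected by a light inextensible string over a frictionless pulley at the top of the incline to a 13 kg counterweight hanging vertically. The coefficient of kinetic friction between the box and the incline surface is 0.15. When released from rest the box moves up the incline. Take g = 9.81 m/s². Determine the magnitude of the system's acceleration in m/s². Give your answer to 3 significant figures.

5.39 m/s²

For the box on the incline: the weight component along the slope is m₁g sin 56° = 4 × 9.81 × 0.8290 = 32.530 N and the normal force is N = m₁g cos 56° = 21.943 N.
Kinetic friction opposes the box's motion up the incline: f = μN = 0.15 × 21.943 = 3.291 N acting down the slope.
Newton's second law for the box (up-slope positive): T − 32.530 − 3.291 = 4 a. For the hanging counterweight (downward positive): 13 × 9.81 − T = 13 a.
Adding the two equations eliminates T: 91.709 = 17 a, so a = 5.3946 m/s².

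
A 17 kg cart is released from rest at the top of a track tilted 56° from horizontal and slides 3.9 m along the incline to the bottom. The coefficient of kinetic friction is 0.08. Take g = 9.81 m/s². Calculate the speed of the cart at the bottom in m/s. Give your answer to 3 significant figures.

The weight component along the incline is mg sin 56° = 138.259 N and the normal force is N = mg cos 56° = 93.257 N.
Friction up the slope is f = μN = 0.08 × 93.257 = 7.461 N, so the net downslope force is 138.259 − 7.461 = 130.798 N and a = 130.798 / 17 = 7.6940 m/s².
Starting from rest over a distance of 3.9 m, v² = 2aL = 2 × 7.6940 × 3.9 = 60.0132, so v = 7.7468 m/s.

7.75 m/s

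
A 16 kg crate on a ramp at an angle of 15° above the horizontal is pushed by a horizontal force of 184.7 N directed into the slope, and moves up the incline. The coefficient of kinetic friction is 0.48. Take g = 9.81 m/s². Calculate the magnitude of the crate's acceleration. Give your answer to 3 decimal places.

2.629 m/s²

The horizontal push has components F cos 15° = 184.7 × 0.9659 = 178.402 N up the incline and F sin 15° = 184.7 × 0.2588 = 47.800 N pressing into the surface.
The normal force is therefore N = mg cos 15° + F sin 15° = 151.608 + 47.800 = 199.408 N, and kinetic friction down the slope is μN = 0.48 × 199.408 = 95.716 N.
Along the incline: F cos 15° − mg sin 15° − μN = ma, so 178.402 − 40.621 − 95.716 = 16 a, giving a = 2.6291 m/s².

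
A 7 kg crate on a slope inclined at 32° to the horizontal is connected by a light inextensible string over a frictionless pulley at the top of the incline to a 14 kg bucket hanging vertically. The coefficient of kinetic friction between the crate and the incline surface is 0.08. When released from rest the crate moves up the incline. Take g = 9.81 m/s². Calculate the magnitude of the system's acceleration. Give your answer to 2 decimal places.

4.59 m/s²

For the crate on the incline: the weight component along the slope is m₁g sin 32° = 7 × 9.81 × 0.5299 = 36.388 N and the normal force is N = m₁g cos 32° = 58.235 N.
Kinetic friction opposes the crate's motion up the incline: f = μN = 0.08 × 58.235 = 4.659 N acting down the slope.
Newton's second law for the crate (up-slope positive): T − 36.388 − 4.659 = 7 a. For the hanging bucket (downward positive): 14 × 9.81 − T = 14 a.
Adding the two equations eliminates T: 96.293 = 21 a, so a = 4.5854 m/s².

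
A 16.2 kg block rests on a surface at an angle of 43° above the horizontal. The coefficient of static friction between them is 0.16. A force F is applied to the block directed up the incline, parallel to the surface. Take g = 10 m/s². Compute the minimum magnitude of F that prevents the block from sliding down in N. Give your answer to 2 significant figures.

92 N

The normal force is N = mg cos 43° = 118.479 N. With F at its minimum the block is on the verge of sliding down, so static friction is at its maximum μ_s N = 0.16 × 118.479 = 18.957 N and acts up the slope.
Equilibrium along the incline: F + μ_s N = mg sin 43°, so F = 110.484 − 18.957 = 91.527 N.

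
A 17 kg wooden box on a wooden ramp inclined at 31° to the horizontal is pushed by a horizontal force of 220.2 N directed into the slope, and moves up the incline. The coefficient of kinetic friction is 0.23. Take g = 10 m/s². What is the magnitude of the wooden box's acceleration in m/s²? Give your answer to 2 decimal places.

2.45 m/s²

The horizontal push has components F cos 31° = 220.2 × 0.8572 = 188.755 N up the incline and F sin 31° = 220.2 × 0.5150 = 113.403 N pressing into the surface.
The normal force is therefore N = mg cos 31° + F sin 31° = 145.724 + 113.403 = 259.127 N, and kinetic friction down the slope is μN = 0.23 × 259.127 = 59.599 N.
Along the incline: F cos 31° − mg sin 31° − μN = ma, so 188.755 − 87.550 − 59.599 = 17 a, giving a = 2.4474 m/s².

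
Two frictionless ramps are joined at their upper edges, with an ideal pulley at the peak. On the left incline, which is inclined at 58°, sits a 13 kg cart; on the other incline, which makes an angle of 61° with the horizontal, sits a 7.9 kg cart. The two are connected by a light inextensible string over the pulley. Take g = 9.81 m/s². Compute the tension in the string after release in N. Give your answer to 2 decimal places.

Resolve each weight along its own incline: the 13 kg mass has component 13 × 9.81 × sin 58° = 108.152 N down its slope, and the 7.9 kg mass has 7.9 × 9.81 × sin 61° = 67.782 N down its slope.
The 13 kg side's 108.152 N exceeds the other side's 67.782 N, so that mass slides down and the 7.9 kg mass slides up. Taking that direction as positive, Newton's second law for the whole system gives 108.152 − 67.782 = (13 + 7.9) a, so a = 40.370 / 20.9 = 1.9316 m/s².
For the 7.9 kg mass (up-slope positive): T − 67.782 = 7.9 × 1.9316, so T = 83.042 N.

83.04 N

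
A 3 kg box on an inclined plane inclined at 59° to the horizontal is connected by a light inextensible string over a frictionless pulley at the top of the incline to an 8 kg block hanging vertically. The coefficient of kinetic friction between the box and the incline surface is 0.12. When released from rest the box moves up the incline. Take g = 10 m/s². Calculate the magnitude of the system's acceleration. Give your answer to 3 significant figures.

For the box on the incline: the weight component along the slope is m₁g sin 59° = 3 × 10 × 0.8572 = 25.716 N and the normal force is N = m₁g cos 59° = 15.451 N.
Kinetic friction opposes the box's motion up the incline: f = μN = 0.12 × 15.451 = 1.854 N acting down the slope.
Newton's second law for the box (up-slope positive): T − 25.716 − 1.854 = 3 a. For the hanging block (downward positive): 8 × 10 − T = 8 a.
Adding the two equations eliminates T: 52.430 = 11 a, so a = 4.7664 m/s².

4.77 m/s²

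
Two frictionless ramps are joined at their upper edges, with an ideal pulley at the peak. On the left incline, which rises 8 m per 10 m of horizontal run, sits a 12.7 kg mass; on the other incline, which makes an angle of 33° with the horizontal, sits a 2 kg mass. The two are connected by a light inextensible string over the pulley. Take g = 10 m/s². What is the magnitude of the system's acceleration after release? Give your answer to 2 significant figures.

4.7 m/s²

Resolve each weight along its own incline: the 12.7 kg mass has component 12.7 × 10 × sin 38.66° = 79.336 N down its slope, and the 2 kg mass has 2 × 10 × sin 33° = 10.893 N down its slope.
The 12.7 kg side's 79.336 N exceeds the other side's 10.893 N, so that mass slides down and the 2 kg mass slides up. Taking that direction as positive, Newton's second law for the whole system gives 79.336 − 10.893 = (12.7 + 2) a, so a = 68.443 / 14.7 = 4.6560 m/s².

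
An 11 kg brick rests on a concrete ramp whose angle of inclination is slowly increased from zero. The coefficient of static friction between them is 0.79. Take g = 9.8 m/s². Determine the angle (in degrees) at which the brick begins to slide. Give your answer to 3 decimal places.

At the threshold of sliding, static friction is at its maximum μ_s N and exactly balances the weight component along the incline: mg sin θ = μ_s mg cos θ.
Hence tan θ = μ_s = 0.79, so θ = arctan(0.79) = 38.3087°.

38.309°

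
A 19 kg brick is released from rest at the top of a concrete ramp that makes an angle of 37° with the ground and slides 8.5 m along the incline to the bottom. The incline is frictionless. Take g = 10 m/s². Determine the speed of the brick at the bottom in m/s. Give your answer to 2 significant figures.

The weight component along the incline is mg sin 37° = 114.345 N and the normal force is N = mg cos 37° = 151.741 N.
With no friction, a = g sin 37° = 6.0182 m/s².
Starting from rest over a distance of 8.5 m, v² = 2aL = 2 × 6.0182 × 8.5 = 102.3094, so v = 10.1148 m/s.

10 m/s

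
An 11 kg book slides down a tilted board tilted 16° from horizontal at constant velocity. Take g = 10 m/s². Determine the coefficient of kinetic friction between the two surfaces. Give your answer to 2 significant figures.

0.29

At constant velocity the net force along the incline is zero: mg sin 16° = μ mg cos 16°.
So μ = tan 16° = 0.2756 / 0.9613 = 0.2867.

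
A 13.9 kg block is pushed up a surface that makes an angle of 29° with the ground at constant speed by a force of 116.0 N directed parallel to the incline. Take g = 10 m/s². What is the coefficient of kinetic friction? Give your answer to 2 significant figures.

At constant speed ΣF = 0 along the incline. The applied 116.0 N acts up the slope; the weight component mg sin 29° = 67.389 N and kinetic friction μN both act down the slope.
So 116.0 = 67.389 + μ × 121.572, giving μ = (116.0 − 67.389) / 121.572 = 0.3999.

0.40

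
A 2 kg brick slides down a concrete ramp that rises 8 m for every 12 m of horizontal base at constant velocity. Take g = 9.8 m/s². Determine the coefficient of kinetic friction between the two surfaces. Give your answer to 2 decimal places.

0.67

At constant velocity the net force along the incline is zero: mg sin 33.69° = μ mg cos 33.69°.
So μ = tan 33.69° = 0.5547 / 0.8321 = 0.6666.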